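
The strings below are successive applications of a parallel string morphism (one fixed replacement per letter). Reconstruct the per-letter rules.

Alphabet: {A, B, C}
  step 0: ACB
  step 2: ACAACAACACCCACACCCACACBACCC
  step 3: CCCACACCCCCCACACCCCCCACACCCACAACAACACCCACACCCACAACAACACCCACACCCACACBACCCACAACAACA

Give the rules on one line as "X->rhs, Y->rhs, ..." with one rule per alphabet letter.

  step 2 ⇒ step 3: ACAACAACACCCACACCCACACBACCC ⇒ CCC·ACA·CCC·CCC·ACA·CCC·CCC·ACA·CCC·ACA·ACA·ACA·CCC·ACA·CCC·ACA·ACA·ACA·CCC·ACA·CCC·ACA·CBA·CCC·ACA·ACA·ACA
    A ↦ CCC
    B ↦ CBA
    C ↦ ACA

A->CCC, B->CBA, C->ACA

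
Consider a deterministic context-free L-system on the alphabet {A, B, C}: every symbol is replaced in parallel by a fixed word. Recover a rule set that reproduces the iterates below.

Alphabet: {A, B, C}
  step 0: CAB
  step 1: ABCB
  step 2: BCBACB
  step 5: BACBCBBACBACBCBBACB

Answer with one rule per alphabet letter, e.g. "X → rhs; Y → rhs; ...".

A->B, B->CB, C->A

  step 1 ⇒ step 2: ABCB ⇒ B·CB·A·CB
    A ↦ B
    B ↦ CB
    C ↦ A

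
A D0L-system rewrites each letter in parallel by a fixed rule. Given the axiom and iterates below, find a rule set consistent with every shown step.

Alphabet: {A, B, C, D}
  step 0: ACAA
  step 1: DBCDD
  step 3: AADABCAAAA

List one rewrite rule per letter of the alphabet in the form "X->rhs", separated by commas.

A->D, B->A, C->BC, D->BB

  step 0 ⇒ step 1: ACAA ⇒ D·BC·D·D
    A ↦ D
    C ↦ BC
    B ↦ A  (constrained at step 1)
    D ↦ BB  (constrained at step 1)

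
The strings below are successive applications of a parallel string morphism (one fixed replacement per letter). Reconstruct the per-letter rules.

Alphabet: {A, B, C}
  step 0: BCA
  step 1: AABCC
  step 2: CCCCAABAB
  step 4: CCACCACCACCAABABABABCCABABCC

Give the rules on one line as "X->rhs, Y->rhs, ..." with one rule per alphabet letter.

A->CC, B->A, C->AB

  step 1 ⇒ step 2: AABCC ⇒ CC·CC·A·AB·AB
    A ↦ CC
    B ↦ A
    C ↦ AB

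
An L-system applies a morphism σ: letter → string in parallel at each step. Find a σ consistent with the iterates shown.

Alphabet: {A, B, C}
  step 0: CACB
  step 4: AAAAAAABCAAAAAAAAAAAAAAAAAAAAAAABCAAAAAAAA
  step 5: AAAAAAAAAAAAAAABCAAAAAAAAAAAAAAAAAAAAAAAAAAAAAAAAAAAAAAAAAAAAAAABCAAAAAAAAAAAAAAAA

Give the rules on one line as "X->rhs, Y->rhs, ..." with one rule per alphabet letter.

A->AA, B->A, C->BC

  step 4 ⇒ step 5: AAAAAAABCAAAAAAAAAAAAAAAAAAAAAAABCAAAAAAAA ⇒ AA·AA·AA·AA·AA·AA·AA·A·BC·AA·AA·AA·AA·AA·AA·AA·AA·AA·AA·AA·AA·AA·AA·AA·AA·AA·AA·AA·AA·AA·AA·AA·A·BC·AA·AA·AA·AA·AA·AA·AA·AA
    A ↦ AA
    B ↦ A
    C ↦ BC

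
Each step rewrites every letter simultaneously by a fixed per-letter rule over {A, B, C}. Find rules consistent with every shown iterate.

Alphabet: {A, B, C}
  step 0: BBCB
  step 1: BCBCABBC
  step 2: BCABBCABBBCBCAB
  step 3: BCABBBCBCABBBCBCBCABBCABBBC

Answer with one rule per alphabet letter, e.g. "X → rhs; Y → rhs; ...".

  step 2 ⇒ step 3: BCABBCABBBCBCAB ⇒ BC·AB·B·BC·BC·AB·B·BC·BC·BC·AB·BC·AB·B·BC
    A ↦ B
    B ↦ BC
    C ↦ AB

A->B, B->BC, C->AB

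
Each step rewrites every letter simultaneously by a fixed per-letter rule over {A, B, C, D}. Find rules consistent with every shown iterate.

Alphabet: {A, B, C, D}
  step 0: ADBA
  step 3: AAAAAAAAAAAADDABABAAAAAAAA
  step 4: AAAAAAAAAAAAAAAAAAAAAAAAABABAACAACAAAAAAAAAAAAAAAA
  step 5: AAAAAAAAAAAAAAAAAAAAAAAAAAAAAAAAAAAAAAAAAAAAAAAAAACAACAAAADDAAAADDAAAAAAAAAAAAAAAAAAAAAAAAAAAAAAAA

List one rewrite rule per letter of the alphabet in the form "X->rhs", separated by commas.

  step 4 ⇒ step 5: AAAAAAAAAAAAAAAAAAAAAAAAABABAACAACAAAAAAAAAAAAAAAA ⇒ AA·AA·AA·AA·AA·AA·AA·AA·AA·AA·AA·AA·AA·AA·AA·AA·AA·AA·AA·AA·AA·AA·AA·AA·AA·C·AA·C·AA·AA·DD·AA·AA·DD·AA·AA·AA·AA·AA·AA·AA·AA·AA·AA·AA·AA·AA·AA·AA·AA
    A ↦ AA
    B ↦ C
    C ↦ DD
  step 3 ⇒ step 4: AAAAAAAAAAAADDABABAAAAAAAA ⇒ AA·AA·AA·AA·AA·AA·AA·AA·AA·AA·AA·AA·AB·AB·AA·C·AA·C·AA·AA·AA·AA·AA·AA·AA·AA
    D ↦ AB

A->AA, B->C, C->DD, D->AB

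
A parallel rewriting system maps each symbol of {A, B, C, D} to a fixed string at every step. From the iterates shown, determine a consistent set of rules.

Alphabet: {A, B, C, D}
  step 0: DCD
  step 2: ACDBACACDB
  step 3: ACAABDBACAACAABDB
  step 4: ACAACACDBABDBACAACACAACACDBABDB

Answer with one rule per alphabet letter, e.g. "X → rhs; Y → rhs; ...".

  step 3 ⇒ step 4: ACAABDBACAACAABDB ⇒ AC·A·AC·AC·DB·AB·DB·AC·A·AC·AC·A·AC·AC·DB·AB·DB
    A ↦ AC
    B ↦ DB
    C ↦ A
    D ↦ AB

A->AC, B->DB, C->A, D->AB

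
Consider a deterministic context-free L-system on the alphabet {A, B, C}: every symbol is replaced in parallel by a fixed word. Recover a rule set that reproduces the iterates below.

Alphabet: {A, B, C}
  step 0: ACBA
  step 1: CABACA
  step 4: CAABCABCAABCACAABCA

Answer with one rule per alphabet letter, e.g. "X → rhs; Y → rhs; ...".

A->CA, B->A, C->B

  step 0 ⇒ step 1: ACBA ⇒ CA·B·A·CA
    A ↦ CA
    B ↦ A
    C ↦ B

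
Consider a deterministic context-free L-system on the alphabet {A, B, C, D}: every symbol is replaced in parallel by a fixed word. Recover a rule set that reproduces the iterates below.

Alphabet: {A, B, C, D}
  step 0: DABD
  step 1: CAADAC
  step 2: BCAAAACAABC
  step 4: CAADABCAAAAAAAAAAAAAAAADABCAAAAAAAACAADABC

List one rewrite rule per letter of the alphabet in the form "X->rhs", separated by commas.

A->AA, B->DA, C->BC, D->C

  step 1 ⇒ step 2: CAADAC ⇒ BC·AA·AA·C·AA·BC
    A ↦ AA
    C ↦ BC
    D ↦ C
  step 0 ⇒ step 1: DABD ⇒ C·AA·DA·C
    B ↦ DA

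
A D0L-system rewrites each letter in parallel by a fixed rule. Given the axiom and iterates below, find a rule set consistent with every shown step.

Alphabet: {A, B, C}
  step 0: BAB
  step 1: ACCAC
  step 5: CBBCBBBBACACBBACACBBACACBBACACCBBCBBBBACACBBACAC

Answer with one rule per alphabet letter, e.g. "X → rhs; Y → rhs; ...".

  step 0 ⇒ step 1: BAB ⇒ AC·C·AC
    A ↦ C
    B ↦ AC
    C ↦ BB  (constrained at step 1)

A->C, B->AC, C->BB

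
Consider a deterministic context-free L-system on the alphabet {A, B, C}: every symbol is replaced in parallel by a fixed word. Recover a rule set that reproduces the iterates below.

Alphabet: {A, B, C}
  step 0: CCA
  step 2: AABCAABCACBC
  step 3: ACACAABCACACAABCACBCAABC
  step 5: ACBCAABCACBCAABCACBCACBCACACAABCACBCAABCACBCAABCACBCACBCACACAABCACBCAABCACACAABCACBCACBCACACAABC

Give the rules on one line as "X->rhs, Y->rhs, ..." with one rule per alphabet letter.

A->AC, B->AA, C->BC

  step 2 ⇒ step 3: AABCAABCACBC ⇒ AC·AC·AA·BC·AC·AC·AA·BC·AC·BC·AA·BC
    A ↦ AC
    B ↦ AA
    C ↦ BC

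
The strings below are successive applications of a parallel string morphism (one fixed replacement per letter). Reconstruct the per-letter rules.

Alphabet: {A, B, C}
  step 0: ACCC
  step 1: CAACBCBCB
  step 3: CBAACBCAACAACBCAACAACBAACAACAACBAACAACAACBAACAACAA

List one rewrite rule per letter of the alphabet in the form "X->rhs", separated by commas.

A->CAA, B->AA, C->CB

  step 0 ⇒ step 1: ACCC ⇒ CAA·CB·CB·CB
    A ↦ CAA
    C ↦ CB
    B ↦ AA  (constrained at step 1)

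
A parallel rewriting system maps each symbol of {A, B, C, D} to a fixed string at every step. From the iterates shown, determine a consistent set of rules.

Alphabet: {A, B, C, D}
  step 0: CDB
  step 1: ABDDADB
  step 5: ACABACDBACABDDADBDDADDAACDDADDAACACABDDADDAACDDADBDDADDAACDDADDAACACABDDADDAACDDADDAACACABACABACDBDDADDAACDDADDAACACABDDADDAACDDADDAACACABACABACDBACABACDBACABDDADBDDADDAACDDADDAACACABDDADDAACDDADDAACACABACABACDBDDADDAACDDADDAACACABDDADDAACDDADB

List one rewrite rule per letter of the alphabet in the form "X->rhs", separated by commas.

  step 0 ⇒ step 1: CDB ⇒ AB·DDA·DB
    B ↦ DB
    C ↦ AB
    D ↦ DDA
    A ↦ AC  (constrained at step 1)

A->AC, B->DB, C->AB, D->DDA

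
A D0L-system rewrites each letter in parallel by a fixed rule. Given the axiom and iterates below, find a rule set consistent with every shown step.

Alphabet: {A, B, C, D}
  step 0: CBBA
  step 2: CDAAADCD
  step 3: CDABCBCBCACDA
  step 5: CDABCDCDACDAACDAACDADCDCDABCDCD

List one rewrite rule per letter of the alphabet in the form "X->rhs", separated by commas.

A->BC, B->D, C->CD, D->A

  step 2 ⇒ step 3: CDAAADCD ⇒ CD·A·BC·BC·BC·A·CD·A
    A ↦ BC
    C ↦ CD
    D ↦ A
    B ↦ D  (constrained at step 0)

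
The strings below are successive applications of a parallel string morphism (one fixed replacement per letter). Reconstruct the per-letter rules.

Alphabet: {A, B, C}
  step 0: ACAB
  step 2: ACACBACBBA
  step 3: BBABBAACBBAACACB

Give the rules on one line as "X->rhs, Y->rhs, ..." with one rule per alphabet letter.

  step 2 ⇒ step 3: ACACBACBBA ⇒ B·BA·B·BA·AC·B·BA·AC·AC·B
    A ↦ B
    B ↦ AC
    C ↦ BA

A->B, B->AC, C->BA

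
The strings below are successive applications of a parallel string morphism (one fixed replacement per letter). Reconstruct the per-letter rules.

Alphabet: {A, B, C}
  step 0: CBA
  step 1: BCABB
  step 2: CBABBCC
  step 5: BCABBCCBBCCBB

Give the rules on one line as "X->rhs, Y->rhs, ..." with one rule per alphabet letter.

A->ABB, B->C, C->B

  step 1 ⇒ step 2: BCABB ⇒ C·B·ABB·C·C
    A ↦ ABB
    B ↦ C
    C ↦ B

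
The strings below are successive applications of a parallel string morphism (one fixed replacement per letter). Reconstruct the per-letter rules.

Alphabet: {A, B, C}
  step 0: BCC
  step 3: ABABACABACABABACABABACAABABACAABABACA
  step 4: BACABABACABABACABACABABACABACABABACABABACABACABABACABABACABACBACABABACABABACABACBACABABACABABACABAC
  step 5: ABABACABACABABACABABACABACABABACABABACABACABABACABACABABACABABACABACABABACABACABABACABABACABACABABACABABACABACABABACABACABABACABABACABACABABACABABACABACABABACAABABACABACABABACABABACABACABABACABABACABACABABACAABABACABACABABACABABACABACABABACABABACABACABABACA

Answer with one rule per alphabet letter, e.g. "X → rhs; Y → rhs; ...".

  step 4 ⇒ step 5: BACABABACABABACABACABABACABACABABACABABACABACABABACABABACABACBACABABACABABACABACBACABABACABABACABAC ⇒ ABA·BAC·A·BAC·ABA·BAC·ABA·BAC·A·BAC·ABA·BAC·ABA·BAC·A·BAC·ABA·BAC·A·BAC·ABA·BAC·ABA·BAC·A·BAC·ABA·BAC·A·BAC·ABA·BAC·ABA·BAC·A·BAC·ABA·BAC·ABA·BAC·A·BAC·ABA·BAC·A·BAC·ABA·BAC·ABA·BAC·A·BAC·ABA·BAC·ABA·BAC·A·BAC·ABA·BAC·A·ABA·BAC·A·BAC·ABA·BAC·ABA·BAC·A·BAC·ABA·BAC·ABA·BAC·A·BAC·ABA·BAC·A·ABA·BAC·A·BAC·ABA·BAC·ABA·BAC·A·BAC·ABA·BAC·ABA·BAC·A·BAC·ABA·BAC·A
    A ↦ BAC
    B ↦ ABA
    C ↦ A

A->BAC, B->ABA, C->A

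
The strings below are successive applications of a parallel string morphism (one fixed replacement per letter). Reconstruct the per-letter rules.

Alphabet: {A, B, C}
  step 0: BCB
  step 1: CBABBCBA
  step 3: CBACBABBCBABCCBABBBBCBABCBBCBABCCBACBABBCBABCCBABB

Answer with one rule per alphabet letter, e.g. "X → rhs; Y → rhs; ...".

  step 0 ⇒ step 1: BCB ⇒ CBA·BB·CBA
    B ↦ CBA
    C ↦ BB
    A ↦ BC  (constrained at step 1)

A->BC, B->CBA, C->BB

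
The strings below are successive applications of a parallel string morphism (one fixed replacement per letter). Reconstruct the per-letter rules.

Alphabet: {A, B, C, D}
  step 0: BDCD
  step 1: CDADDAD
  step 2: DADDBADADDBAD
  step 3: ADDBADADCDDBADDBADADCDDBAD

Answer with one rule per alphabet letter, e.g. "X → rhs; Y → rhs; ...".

A->DB, B->CD, C->D, D->AD

  step 2 ⇒ step 3: DADDBADADDBAD ⇒ AD·DB·AD·AD·CD·DB·AD·DB·AD·AD·CD·DB·AD
    A ↦ DB
    B ↦ CD
    D ↦ AD
  step 0 ⇒ step 1: BDCD ⇒ CD·AD·D·AD
    C ↦ D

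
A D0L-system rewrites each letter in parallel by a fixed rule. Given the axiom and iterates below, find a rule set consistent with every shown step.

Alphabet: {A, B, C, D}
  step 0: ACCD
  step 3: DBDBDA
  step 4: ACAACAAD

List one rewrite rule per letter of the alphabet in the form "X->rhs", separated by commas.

  step 3 ⇒ step 4: DBDBDA ⇒ A·CA·A·CA·A·D
    A ↦ D
    B ↦ CA
    D ↦ A
    C ↦ B  (constrained at step 0)

A->D, B->CA, C->B, D->A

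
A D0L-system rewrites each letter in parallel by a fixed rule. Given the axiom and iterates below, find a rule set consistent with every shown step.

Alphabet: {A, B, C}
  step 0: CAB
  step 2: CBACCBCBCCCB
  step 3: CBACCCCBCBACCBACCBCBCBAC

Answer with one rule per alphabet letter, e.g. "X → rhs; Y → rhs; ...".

A->CC, B->AC, C->CB

  step 2 ⇒ step 3: CBACCBCBCCCB ⇒ CB·AC·CC·CB·CB·AC·CB·AC·CB·CB·CB·AC
    A ↦ CC
    B ↦ AC
    C ↦ CB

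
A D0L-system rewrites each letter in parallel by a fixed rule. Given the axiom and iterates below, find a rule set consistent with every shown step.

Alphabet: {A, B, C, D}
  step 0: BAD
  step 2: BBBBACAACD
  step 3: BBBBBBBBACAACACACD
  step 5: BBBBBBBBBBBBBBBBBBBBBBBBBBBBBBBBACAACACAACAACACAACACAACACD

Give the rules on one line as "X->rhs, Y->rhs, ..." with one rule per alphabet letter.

  step 2 ⇒ step 3: BBBBACAACD ⇒ BB·BB·BB·BB·AC·A·AC·AC·A·CD
    A ↦ AC
    B ↦ BB
    C ↦ A
    D ↦ CD

A->AC, B->BB, C->A, D->CD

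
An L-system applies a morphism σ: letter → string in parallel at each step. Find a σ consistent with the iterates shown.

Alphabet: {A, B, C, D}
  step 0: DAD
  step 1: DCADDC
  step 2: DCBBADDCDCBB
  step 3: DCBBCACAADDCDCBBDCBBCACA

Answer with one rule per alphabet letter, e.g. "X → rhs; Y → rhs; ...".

  step 2 ⇒ step 3: DCBBADDCDCBB ⇒ DC·BB·CA·CA·AD·DC·DC·BB·DC·BB·CA·CA
    A ↦ AD
    B ↦ CA
    C ↦ BB
    D ↦ DC

A->AD, B->CA, C->BB, D->DC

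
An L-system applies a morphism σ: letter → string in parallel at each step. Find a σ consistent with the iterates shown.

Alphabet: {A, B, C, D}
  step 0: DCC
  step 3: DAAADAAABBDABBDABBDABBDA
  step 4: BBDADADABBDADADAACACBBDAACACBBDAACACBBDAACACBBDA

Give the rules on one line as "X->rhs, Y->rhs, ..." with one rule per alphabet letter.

  step 3 ⇒ step 4: DAAADAAABBDABBDABBDABBDA ⇒ BB·DA·DA·DA·BB·DA·DA·DA·AC·AC·BB·DA·AC·AC·BB·DA·AC·AC·BB·DA·AC·AC·BB·DA
    A ↦ DA
    B ↦ AC
    D ↦ BB
    C ↦ AA  (constrained at step 0)

A->DA, B->AC, C->AA, D->BB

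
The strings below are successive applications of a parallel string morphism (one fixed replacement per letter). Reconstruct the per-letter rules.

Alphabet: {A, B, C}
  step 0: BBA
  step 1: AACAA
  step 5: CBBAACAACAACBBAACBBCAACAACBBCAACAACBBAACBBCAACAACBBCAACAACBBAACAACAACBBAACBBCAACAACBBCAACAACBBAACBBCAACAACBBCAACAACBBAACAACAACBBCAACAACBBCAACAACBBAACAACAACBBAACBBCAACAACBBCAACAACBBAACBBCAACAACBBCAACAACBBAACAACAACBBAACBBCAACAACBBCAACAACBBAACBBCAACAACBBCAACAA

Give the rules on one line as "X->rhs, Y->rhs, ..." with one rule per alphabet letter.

A->CAA, B->A, C->CBB

  step 0 ⇒ step 1: BBA ⇒ A·A·CAA
    A ↦ CAA
    B ↦ A
    C ↦ CBB  (constrained at step 1)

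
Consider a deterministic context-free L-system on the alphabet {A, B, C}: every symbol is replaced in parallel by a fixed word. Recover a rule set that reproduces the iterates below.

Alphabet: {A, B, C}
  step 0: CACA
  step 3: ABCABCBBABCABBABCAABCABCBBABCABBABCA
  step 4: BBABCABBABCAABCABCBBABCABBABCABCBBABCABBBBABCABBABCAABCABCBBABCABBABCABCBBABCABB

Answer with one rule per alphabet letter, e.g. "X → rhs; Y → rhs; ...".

  step 3 ⇒ step 4: ABCABCBBABCABBABCAABCABCBBABCABBABCA ⇒ BB·ABC·A·BB·ABC·A·ABC·ABC·BB·ABC·A·BB·ABC·ABC·BB·ABC·A·BB·BB·ABC·A·BB·ABC·A·ABC·ABC·BB·ABC·A·BB·ABC·ABC·BB·ABC·A·BB
    A ↦ BB
    B ↦ ABC
    C ↦ A

A->BB, B->ABC, C->A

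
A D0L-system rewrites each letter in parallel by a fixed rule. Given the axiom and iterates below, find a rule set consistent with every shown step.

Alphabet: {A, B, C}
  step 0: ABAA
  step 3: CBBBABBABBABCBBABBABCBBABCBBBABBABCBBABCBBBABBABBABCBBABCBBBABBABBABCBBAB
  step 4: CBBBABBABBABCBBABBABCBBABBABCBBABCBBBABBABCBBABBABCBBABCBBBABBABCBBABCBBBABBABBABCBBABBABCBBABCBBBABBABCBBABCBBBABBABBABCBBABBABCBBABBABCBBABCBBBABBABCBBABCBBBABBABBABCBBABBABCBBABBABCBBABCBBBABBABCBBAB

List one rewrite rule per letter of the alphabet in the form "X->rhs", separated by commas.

A->CB, B->BAB, C->CBB

  step 3 ⇒ step 4: CBBBABBABBABCBBABBABCBBABCBBBABBABCBBABCBBBABBABBABCBBABCBBBABBABBABCBBAB ⇒ CBB·BAB·BAB·BAB·CB·BAB·BAB·CB·BAB·BAB·CB·BAB·CBB·BAB·BAB·CB·BAB·BAB·CB·BAB·CBB·BAB·BAB·CB·BAB·CBB·BAB·BAB·BAB·CB·BAB·BAB·CB·BAB·CBB·BAB·BAB·CB·BAB·CBB·BAB·BAB·BAB·CB·BAB·BAB·CB·BAB·BAB·CB·BAB·CBB·BAB·BAB·CB·BAB·CBB·BAB·BAB·BAB·CB·BAB·BAB·CB·BAB·BAB·CB·BAB·CBB·BAB·BAB·CB·BAB
    A ↦ CB
    B ↦ BAB
    C ↦ CBB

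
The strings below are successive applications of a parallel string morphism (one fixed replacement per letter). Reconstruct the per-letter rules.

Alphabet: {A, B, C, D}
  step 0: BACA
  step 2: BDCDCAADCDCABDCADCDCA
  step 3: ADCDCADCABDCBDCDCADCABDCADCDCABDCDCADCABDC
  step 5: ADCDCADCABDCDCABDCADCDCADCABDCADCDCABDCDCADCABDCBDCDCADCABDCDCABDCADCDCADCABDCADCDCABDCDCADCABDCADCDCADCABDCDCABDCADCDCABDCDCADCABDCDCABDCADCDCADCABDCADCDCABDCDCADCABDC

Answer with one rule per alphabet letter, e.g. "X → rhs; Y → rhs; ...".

A->BDC, B->ADC, C->A, D->DC

  step 2 ⇒ step 3: BDCDCAADCDCABDCADCDCA ⇒ ADC·DC·A·DC·A·BDC·BDC·DC·A·DC·A·BDC·ADC·DC·A·BDC·DC·A·DC·A·BDC
    A ↦ BDC
    B ↦ ADC
    C ↦ A
    D ↦ DC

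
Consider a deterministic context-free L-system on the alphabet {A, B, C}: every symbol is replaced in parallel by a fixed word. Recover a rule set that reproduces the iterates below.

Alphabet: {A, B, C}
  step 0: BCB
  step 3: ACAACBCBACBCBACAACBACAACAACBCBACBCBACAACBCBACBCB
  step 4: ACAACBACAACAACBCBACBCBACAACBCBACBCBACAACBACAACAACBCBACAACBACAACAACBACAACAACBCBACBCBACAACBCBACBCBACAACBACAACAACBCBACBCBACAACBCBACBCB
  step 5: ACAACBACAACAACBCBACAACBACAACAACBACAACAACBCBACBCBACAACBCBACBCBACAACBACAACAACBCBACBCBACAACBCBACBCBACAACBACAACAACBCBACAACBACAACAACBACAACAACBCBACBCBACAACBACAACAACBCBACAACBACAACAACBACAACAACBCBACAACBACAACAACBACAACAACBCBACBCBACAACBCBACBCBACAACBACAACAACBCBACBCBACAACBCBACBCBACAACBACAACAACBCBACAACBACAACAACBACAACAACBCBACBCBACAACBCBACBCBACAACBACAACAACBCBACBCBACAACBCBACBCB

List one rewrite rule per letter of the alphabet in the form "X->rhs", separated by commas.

A->ACA, B->CB, C->ACB

  step 4 ⇒ step 5: ACAACBACAACAACBCBACBCBACAACBCBACBCBACAACBACAACAACBCBACAACBACAACAACBACAACAACBCBACBCBACAACBCBACBCBACAACBACAACAACBCBACBCBACAACBCBACBCB ⇒ ACA·ACB·ACA·ACA·ACB·CB·ACA·ACB·ACA·ACA·ACB·ACA·ACA·ACB·CB·ACB·CB·ACA·ACB·CB·ACB·CB·ACA·ACB·ACA·ACA·ACB·CB·ACB·CB·ACA·ACB·CB·ACB·CB·ACA·ACB·ACA·ACA·ACB·CB·ACA·ACB·ACA·ACA·ACB·ACA·ACA·ACB·CB·ACB·CB·ACA·ACB·ACA·ACA·ACB·CB·ACA·ACB·ACA·ACA·ACB·ACA·ACA·ACB·CB·ACA·ACB·ACA·ACA·ACB·ACA·ACA·ACB·CB·ACB·CB·ACA·ACB·CB·ACB·CB·ACA·ACB·ACA·ACA·ACB·CB·ACB·CB·ACA·ACB·CB·ACB·CB·ACA·ACB·ACA·ACA·ACB·CB·ACA·ACB·ACA·ACA·ACB·ACA·ACA·ACB·CB·ACB·CB·ACA·ACB·CB·ACB·CB·ACA·ACB·ACA·ACA·ACB·CB·ACB·CB·ACA·ACB·CB·ACB·CB
    A ↦ ACA
    B ↦ CB
    C ↦ ACB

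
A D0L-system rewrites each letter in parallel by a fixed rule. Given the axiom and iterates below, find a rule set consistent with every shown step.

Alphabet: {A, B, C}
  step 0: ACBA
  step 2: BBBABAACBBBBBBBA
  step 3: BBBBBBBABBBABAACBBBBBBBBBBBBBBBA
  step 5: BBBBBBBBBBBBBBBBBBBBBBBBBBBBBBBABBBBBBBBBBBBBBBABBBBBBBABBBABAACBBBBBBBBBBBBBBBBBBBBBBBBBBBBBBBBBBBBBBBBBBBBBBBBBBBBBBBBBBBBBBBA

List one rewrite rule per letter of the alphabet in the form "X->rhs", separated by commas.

  step 2 ⇒ step 3: BBBABAACBBBBBBBA ⇒ BB·BB·BB·BA·BB·BA·BA·AC·BB·BB·BB·BB·BB·BB·BB·BA
    A ↦ BA
    B ↦ BB
    C ↦ AC

A->BA, B->BB, C->AC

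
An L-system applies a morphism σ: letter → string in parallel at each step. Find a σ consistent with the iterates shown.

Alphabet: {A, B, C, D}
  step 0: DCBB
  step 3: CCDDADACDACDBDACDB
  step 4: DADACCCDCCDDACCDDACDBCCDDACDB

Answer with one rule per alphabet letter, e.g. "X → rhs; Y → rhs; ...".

A->CD, B->DB, C->DA, D->C

  step 3 ⇒ step 4: CCDDADACDACDBDACDB ⇒ DA·DA·C·C·CD·C·CD·DA·C·CD·DA·C·DB·C·CD·DA·C·DB
    A ↦ CD
    B ↦ DB
    C ↦ DA
    D ↦ C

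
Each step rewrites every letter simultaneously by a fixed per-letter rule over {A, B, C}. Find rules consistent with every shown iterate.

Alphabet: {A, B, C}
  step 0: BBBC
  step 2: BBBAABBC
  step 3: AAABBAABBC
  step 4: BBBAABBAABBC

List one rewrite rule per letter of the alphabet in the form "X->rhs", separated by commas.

A->B, B->A, C->BBC

  step 3 ⇒ step 4: AAABBAABBC ⇒ B·B·B·A·A·B·B·A·A·BBC
    A ↦ B
    B ↦ A
    C ↦ BBC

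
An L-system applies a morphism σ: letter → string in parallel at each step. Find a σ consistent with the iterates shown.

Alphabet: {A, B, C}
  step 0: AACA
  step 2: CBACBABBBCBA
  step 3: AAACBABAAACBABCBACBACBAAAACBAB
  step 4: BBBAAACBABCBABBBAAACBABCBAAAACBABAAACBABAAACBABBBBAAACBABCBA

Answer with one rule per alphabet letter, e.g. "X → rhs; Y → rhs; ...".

  step 3 ⇒ step 4: AAACBABAAACBABCBACBACBAAAACBAB ⇒ B·B·B·AAA·CBA·B·CBA·B·B·B·AAA·CBA·B·CBA·AAA·CBA·B·AAA·CBA·B·AAA·CBA·B·B·B·B·AAA·CBA·B·CBA
    A ↦ B
    B ↦ CBA
    C ↦ AAA

A->B, B->CBA, C->AAA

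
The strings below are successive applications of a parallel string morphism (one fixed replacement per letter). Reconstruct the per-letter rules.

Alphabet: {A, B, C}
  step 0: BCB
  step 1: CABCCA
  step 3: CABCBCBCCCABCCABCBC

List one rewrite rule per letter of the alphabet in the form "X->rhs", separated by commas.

  step 0 ⇒ step 1: BCB ⇒ CA·BC·CA
    B ↦ CA
    C ↦ BC
    A ↦ C  (constrained at step 1)

A->C, B->CA, C->BC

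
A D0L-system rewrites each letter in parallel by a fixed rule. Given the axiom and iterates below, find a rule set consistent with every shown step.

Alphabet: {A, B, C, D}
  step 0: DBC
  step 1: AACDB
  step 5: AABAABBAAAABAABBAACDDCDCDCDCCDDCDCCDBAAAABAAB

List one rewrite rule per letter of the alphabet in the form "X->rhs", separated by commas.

  step 0 ⇒ step 1: DBC ⇒ AA·CD·B
    B ↦ CD
    C ↦ B
    D ↦ AA
    A ↦ DC  (constrained at step 1)

A->DC, B->CD, C->B, D->AA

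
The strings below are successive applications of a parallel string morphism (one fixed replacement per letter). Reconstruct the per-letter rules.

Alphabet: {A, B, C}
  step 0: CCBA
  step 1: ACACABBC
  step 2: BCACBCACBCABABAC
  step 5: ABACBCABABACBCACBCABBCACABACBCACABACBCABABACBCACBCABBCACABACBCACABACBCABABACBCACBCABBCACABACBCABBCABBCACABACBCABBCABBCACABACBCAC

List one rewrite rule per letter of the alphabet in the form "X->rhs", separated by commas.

  step 1 ⇒ step 2: ACACABBC ⇒ BC·AC·BC·AC·BC·AB·AB·AC
    A ↦ BC
    B ↦ AB
    C ↦ AC

A->BC, B->AB, C->AC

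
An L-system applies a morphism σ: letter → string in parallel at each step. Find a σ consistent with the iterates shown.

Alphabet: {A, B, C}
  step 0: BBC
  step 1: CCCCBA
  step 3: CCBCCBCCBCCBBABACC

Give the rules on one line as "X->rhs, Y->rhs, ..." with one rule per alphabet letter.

A->B, B->CC, C->BA

  step 0 ⇒ step 1: BBC ⇒ CC·CC·BA
    B ↦ CC
    C ↦ BA
    A ↦ B  (constrained at step 1)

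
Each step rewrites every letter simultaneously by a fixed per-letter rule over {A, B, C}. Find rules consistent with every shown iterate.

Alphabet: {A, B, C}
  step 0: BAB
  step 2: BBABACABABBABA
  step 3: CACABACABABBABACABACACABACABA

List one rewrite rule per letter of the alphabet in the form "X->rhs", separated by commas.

  step 2 ⇒ step 3: BBABACABABBABA ⇒ CA·CA·BA·CA·BA·BBA·BA·CA·BA·CA·CA·BA·CA·BA
    A ↦ BA
    B ↦ CA
    C ↦ BBA

A->BA, B->CA, C->BBA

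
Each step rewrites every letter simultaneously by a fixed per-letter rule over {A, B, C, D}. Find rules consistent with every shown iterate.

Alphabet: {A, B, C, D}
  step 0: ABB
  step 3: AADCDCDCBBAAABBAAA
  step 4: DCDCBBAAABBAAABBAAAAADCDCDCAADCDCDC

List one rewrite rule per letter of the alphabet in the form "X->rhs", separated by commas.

  step 3 ⇒ step 4: AADCDCDCBBAAABBAAA ⇒ DC·DC·BB·AAA·BB·AAA·BB·AAA·A·A·DC·DC·DC·A·A·DC·DC·DC
    A ↦ DC
    B ↦ A
    C ↦ AAA
    D ↦ BB

A->DC, B->A, C->AAA, D->BB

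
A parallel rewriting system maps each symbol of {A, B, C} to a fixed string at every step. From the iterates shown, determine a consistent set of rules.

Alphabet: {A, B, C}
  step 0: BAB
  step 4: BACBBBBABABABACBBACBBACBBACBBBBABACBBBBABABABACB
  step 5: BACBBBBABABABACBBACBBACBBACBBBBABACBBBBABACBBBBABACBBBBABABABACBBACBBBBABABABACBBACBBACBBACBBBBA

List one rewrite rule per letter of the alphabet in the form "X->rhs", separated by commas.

A->CB, B->BA, C->BB

  step 4 ⇒ step 5: BACBBBBABABABACBBACBBACBBACBBBBABACBBBBABABABACB ⇒ BA·CB·BB·BA·BA·BA·BA·CB·BA·CB·BA·CB·BA·CB·BB·BA·BA·CB·BB·BA·BA·CB·BB·BA·BA·CB·BB·BA·BA·BA·BA·CB·BA·CB·BB·BA·BA·BA·BA·CB·BA·CB·BA·CB·BA·CB·BB·BA
    A ↦ CB
    B ↦ BA
    C ↦ BB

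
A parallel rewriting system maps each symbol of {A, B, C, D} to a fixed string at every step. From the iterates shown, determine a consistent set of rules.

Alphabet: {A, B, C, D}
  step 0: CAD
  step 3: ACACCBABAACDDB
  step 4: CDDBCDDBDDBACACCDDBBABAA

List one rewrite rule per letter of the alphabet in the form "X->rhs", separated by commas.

A->C, B->A, C->DDB, D->BA

  step 3 ⇒ step 4: ACACCBABAACDDB ⇒ C·DDB·C·DDB·DDB·A·C·A·C·C·DDB·BA·BA·A
    A ↦ C
    B ↦ A
    C ↦ DDB
    D ↦ BA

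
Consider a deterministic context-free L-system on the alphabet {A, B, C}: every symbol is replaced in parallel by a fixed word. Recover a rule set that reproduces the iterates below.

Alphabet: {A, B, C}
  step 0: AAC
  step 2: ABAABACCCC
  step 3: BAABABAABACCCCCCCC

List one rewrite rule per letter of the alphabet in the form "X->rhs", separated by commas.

  step 2 ⇒ step 3: ABAABACCCC ⇒ BA·A·BA·BA·A·BA·CC·CC·CC·CC
    A ↦ BA
    B ↦ A
    C ↦ CC

A->BA, B->A, C->CC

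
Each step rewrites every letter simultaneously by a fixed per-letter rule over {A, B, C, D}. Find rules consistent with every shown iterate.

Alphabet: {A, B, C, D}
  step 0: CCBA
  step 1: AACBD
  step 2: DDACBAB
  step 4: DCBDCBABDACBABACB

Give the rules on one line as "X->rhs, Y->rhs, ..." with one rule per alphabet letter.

  step 1 ⇒ step 2: AACBD ⇒ D·D·A·CB·AB
    A ↦ D
    B ↦ CB
    C ↦ A
    D ↦ AB

A->D, B->CB, C->A, D->AB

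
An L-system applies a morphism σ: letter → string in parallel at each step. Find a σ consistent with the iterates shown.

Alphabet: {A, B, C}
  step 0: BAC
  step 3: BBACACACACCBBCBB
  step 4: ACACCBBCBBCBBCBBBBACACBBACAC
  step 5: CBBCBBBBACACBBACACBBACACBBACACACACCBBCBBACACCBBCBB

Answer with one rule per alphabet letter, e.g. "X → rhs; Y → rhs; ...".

A->C, B->AC, C->BB

  step 4 ⇒ step 5: ACACCBBCBBCBBCBBBBACACBBACAC ⇒ C·BB·C·BB·BB·AC·AC·BB·AC·AC·BB·AC·AC·BB·AC·AC·AC·AC·C·BB·C·BB·AC·AC·C·BB·C·BB
    A ↦ C
    B ↦ AC
    C ↦ BB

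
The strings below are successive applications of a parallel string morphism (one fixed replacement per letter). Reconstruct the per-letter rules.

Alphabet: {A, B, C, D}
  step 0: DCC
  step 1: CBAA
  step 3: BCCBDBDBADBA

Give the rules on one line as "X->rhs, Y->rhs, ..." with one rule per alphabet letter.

  step 0 ⇒ step 1: DCC ⇒ CB·A·A
    C ↦ A
    D ↦ CB
    A ↦ BC  (constrained at step 1)
    B ↦ DB  (constrained at step 1)

A->BC, B->DB, C->A, D->CB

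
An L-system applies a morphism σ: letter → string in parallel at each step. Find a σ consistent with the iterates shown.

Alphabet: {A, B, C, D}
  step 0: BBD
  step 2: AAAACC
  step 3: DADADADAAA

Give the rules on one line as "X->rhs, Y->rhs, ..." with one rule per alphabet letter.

A->DA, B->CC, C->A, D->B

  step 2 ⇒ step 3: AAAACC ⇒ DA·DA·DA·DA·A·A
    A ↦ DA
    C ↦ A
    B ↦ CC  (constrained at step 0)
    D ↦ B  (constrained at step 0)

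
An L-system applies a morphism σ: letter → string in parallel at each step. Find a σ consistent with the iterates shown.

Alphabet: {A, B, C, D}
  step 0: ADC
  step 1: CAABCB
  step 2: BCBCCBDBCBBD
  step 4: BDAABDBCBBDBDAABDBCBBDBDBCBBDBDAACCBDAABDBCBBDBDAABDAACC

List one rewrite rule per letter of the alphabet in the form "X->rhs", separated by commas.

A->C, B->BD, C->BCB, D->AA

  step 1 ⇒ step 2: CAABCB ⇒ BCB·C·C·BD·BCB·BD
    A ↦ C
    B ↦ BD
    C ↦ BCB
  step 0 ⇒ step 1: ADC ⇒ C·AA·BCB
    D ↦ AA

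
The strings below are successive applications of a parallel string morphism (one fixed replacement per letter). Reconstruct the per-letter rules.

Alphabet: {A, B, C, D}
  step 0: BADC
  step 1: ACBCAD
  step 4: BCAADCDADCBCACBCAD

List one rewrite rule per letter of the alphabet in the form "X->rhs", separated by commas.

A->C, B->A, C->D, D->BCA

  step 0 ⇒ step 1: BADC ⇒ A·C·BCA·D
    A ↦ C
    B ↦ A
    C ↦ D
    D ↦ BCA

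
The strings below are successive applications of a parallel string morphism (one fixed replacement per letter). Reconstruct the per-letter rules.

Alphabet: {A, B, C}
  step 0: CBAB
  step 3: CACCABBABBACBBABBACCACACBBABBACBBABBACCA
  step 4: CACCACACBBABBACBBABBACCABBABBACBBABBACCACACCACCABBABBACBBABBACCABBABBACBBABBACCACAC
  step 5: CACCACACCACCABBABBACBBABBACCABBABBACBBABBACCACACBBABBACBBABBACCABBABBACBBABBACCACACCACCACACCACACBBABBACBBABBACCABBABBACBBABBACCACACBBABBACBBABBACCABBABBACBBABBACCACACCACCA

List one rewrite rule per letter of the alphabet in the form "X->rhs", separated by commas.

A->C, B->BBA, C->CA

  step 4 ⇒ step 5: CACCACACBBABBACBBABBACCABBABBACBBABBACCACACCACCABBABBACBBABBACCABBABBACBBABBACCACAC ⇒ CA·C·CA·CA·C·CA·C·CA·BBA·BBA·C·BBA·BBA·C·CA·BBA·BBA·C·BBA·BBA·C·CA·CA·C·BBA·BBA·C·BBA·BBA·C·CA·BBA·BBA·C·BBA·BBA·C·CA·CA·C·CA·C·CA·CA·C·CA·CA·C·BBA·BBA·C·BBA·BBA·C·CA·BBA·BBA·C·BBA·BBA·C·CA·CA·C·BBA·BBA·C·BBA·BBA·C·CA·BBA·BBA·C·BBA·BBA·C·CA·CA·C·CA·C·CA
    A ↦ C
    B ↦ BBA
    C ↦ CA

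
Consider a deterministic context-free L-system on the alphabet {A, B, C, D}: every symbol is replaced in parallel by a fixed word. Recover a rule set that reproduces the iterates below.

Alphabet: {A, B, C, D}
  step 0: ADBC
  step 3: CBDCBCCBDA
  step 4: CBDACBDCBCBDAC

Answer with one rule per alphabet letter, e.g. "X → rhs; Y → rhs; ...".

A->C, B->D, C->CB, D->A

  step 3 ⇒ step 4: CBDCBCCBDA ⇒ CB·D·A·CB·D·CB·CB·D·A·C
    A ↦ C
    B ↦ D
    C ↦ CB
    D ↦ A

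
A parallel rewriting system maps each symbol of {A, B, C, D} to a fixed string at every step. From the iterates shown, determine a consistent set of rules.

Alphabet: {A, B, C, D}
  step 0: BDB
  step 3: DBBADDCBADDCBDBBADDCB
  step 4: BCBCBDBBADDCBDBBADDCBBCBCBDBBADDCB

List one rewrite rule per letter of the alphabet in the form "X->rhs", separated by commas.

A->D, B->CB, C->ADD, D->B

  step 3 ⇒ step 4: DBBADDCBADDCBDBBADDCB ⇒ B·CB·CB·D·B·B·ADD·CB·D·B·B·ADD·CB·B·CB·CB·D·B·B·ADD·CB
    A ↦ D
    B ↦ CB
    C ↦ ADD
    D ↦ B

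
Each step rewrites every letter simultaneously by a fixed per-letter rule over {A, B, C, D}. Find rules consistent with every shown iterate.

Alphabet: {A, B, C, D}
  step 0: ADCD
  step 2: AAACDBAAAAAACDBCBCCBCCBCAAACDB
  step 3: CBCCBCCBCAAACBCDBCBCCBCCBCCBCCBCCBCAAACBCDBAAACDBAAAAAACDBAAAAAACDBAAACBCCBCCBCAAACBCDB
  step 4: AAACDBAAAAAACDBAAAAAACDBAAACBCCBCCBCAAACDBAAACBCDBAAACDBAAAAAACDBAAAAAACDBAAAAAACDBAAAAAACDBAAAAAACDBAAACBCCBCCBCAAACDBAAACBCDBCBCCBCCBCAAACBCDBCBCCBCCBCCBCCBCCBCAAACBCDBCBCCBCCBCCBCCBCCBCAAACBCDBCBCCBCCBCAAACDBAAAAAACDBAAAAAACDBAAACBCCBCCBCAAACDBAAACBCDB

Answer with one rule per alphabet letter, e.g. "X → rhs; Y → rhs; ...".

A->CBC, B->CDB, C->AAA, D->CB

  step 3 ⇒ step 4: CBCCBCCBCAAACBCDBCBCCBCCBCCBCCBCCBCAAACBCDBAAACDBAAAAAACDBAAAAAACDBAAACBCCBCCBCAAACBCDB ⇒ AAA·CDB·AAA·AAA·CDB·AAA·AAA·CDB·AAA·CBC·CBC·CBC·AAA·CDB·AAA·CB·CDB·AAA·CDB·AAA·AAA·CDB·AAA·AAA·CDB·AAA·AAA·CDB·AAA·AAA·CDB·AAA·AAA·CDB·AAA·CBC·CBC·CBC·AAA·CDB·AAA·CB·CDB·CBC·CBC·CBC·AAA·CB·CDB·CBC·CBC·CBC·CBC·CBC·CBC·AAA·CB·CDB·CBC·CBC·CBC·CBC·CBC·CBC·AAA·CB·CDB·CBC·CBC·CBC·AAA·CDB·AAA·AAA·CDB·AAA·AAA·CDB·AAA·CBC·CBC·CBC·AAA·CDB·AAA·CB·CDB
    A ↦ CBC
    B ↦ CDB
    C ↦ AAA
    D ↦ CB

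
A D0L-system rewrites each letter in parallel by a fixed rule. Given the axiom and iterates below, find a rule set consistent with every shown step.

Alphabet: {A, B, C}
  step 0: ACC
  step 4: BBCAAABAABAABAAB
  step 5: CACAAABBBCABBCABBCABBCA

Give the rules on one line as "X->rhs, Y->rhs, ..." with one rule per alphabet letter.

A->B, B->CA, C->AA

  step 4 ⇒ step 5: BBCAAABAABAABAAB ⇒ CA·CA·AA·B·B·B·CA·B·B·CA·B·B·CA·B·B·CA
    A ↦ B
    B ↦ CA
    C ↦ AA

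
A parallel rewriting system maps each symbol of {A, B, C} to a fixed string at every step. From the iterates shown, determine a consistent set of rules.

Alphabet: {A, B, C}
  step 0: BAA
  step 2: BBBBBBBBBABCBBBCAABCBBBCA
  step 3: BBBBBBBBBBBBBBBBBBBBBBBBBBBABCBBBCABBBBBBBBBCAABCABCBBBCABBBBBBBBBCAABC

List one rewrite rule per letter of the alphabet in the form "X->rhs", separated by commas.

A->ABC, B->BBB, C->CA

  step 2 ⇒ step 3: BBBBBBBBBABCBBBCAABCBBBCA ⇒ BBB·BBB·BBB·BBB·BBB·BBB·BBB·BBB·BBB·ABC·BBB·CA·BBB·BBB·BBB·CA·ABC·ABC·BBB·CA·BBB·BBB·BBB·CA·ABC
    A ↦ ABC
    B ↦ BBB
    C ↦ CA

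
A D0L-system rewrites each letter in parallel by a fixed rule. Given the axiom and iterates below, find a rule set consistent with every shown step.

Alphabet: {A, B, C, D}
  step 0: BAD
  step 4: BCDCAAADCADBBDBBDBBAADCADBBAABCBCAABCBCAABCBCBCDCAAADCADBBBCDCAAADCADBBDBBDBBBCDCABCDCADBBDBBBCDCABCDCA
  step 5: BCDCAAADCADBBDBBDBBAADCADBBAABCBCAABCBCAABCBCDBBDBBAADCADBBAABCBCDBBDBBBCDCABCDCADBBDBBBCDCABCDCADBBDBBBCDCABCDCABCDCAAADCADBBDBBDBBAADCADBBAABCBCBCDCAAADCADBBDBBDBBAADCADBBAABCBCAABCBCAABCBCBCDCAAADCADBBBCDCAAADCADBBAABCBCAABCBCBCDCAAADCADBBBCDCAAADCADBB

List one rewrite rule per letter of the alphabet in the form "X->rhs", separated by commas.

  step 4 ⇒ step 5: BCDCAAADCADBBDBBDBBAADCADBBAABCBCAABCBCAABCBCBCDCAAADCADBBBCDCAAADCADBBDBBDBBBCDCABCDCADBBDBBBCDCABCDCA ⇒ BC·DCA·AA·DCA·DBB·DBB·DBB·AA·DCA·DBB·AA·BC·BC·AA·BC·BC·AA·BC·BC·DBB·DBB·AA·DCA·DBB·AA·BC·BC·DBB·DBB·BC·DCA·BC·DCA·DBB·DBB·BC·DCA·BC·DCA·DBB·DBB·BC·DCA·BC·DCA·BC·DCA·AA·DCA·DBB·DBB·DBB·AA·DCA·DBB·AA·BC·BC·BC·DCA·AA·DCA·DBB·DBB·DBB·AA·DCA·DBB·AA·BC·BC·AA·BC·BC·AA·BC·BC·BC·DCA·AA·DCA·DBB·BC·DCA·AA·DCA·DBB·AA·BC·BC·AA·BC·BC·BC·DCA·AA·DCA·DBB·BC·DCA·AA·DCA·DBB
    A ↦ DBB
    B ↦ BC
    C ↦ DCA
    D ↦ AA

A->DBB, B->BC, C->DCA, D->AA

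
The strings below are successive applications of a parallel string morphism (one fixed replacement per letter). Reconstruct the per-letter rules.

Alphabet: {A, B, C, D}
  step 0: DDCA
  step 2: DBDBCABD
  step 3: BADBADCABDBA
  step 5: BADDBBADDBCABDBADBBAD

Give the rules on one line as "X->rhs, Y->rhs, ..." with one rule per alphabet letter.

A->B, B->D, C->CA, D->BA

  step 2 ⇒ step 3: DBDBCABD ⇒ BA·D·BA·D·CA·B·D·BA
    A ↦ B
    B ↦ D
    C ↦ CA
    D ↦ BA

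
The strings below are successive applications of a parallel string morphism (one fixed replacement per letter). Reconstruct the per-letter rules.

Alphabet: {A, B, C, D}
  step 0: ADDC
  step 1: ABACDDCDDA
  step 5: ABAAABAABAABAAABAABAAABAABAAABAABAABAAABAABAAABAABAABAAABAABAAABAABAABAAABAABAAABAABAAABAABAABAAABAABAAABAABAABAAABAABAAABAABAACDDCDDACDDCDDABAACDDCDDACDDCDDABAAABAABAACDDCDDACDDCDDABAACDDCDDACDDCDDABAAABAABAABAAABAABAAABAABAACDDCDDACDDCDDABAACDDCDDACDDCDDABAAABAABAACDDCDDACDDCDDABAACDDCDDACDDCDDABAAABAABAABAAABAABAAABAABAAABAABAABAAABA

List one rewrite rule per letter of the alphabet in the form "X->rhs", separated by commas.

  step 0 ⇒ step 1: ADDC ⇒ ABA·CDD·CDD·A
    A ↦ ABA
    C ↦ A
    D ↦ CDD
    B ↦ A  (constrained at step 1)

A->ABA, B->A, C->A, D->CDD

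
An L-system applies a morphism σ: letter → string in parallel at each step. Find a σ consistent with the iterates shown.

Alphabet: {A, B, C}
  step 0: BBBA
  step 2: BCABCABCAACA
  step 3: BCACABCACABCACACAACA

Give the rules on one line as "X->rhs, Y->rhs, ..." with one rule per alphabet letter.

  step 2 ⇒ step 3: BCABCABCAACA ⇒ BC·A·CA·BC·A·CA·BC·A·CA·CA·A·CA
    A ↦ CA
    B ↦ BC
    C ↦ A

A->CA, B->BC, C->A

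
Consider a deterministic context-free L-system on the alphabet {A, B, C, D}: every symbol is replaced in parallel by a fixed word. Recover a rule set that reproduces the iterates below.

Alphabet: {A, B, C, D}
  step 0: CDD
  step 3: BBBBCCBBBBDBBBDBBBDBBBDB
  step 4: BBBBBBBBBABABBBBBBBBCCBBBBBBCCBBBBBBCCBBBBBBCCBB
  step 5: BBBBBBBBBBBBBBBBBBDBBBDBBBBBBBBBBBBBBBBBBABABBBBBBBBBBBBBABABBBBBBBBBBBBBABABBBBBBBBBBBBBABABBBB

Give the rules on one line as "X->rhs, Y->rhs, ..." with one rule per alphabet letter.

A->DB, B->BB, C->BA, D->CC

  step 4 ⇒ step 5: BBBBBBBBBABABBBBBBBBCCBBBBBBCCBBBBBBCCBBBBBBCCBB ⇒ BB·BB·BB·BB·BB·BB·BB·BB·BB·DB·BB·DB·BB·BB·BB·BB·BB·BB·BB·BB·BA·BA·BB·BB·BB·BB·BB·BB·BA·BA·BB·BB·BB·BB·BB·BB·BA·BA·BB·BB·BB·BB·BB·BB·BA·BA·BB·BB
    A ↦ DB
    B ↦ BB
    C ↦ BA
  step 3 ⇒ step 4: BBBBCCBBBBDBBBDBBBDBBBDB ⇒ BB·BB·BB·BB·BA·BA·BB·BB·BB·BB·CC·BB·BB·BB·CC·BB·BB·BB·CC·BB·BB·BB·CC·BB
    D ↦ CC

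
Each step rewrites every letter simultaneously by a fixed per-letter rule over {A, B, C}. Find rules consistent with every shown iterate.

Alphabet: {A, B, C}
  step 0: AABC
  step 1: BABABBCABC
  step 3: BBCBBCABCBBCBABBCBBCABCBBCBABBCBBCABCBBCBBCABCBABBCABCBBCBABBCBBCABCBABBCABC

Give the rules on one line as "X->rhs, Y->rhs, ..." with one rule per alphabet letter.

A->BA, B->BBC, C->ABC

  step 0 ⇒ step 1: AABC ⇒ BA·BA·BBC·ABC
    A ↦ BA
    B ↦ BBC
    C ↦ ABC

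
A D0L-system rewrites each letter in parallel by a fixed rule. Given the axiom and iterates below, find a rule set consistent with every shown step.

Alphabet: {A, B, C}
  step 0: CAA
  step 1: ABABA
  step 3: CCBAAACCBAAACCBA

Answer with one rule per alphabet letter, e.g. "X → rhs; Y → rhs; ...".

A->BA, B->CC, C->A

  step 0 ⇒ step 1: CAA ⇒ A·BA·BA
    A ↦ BA
    C ↦ A
    B ↦ CC  (constrained at step 1)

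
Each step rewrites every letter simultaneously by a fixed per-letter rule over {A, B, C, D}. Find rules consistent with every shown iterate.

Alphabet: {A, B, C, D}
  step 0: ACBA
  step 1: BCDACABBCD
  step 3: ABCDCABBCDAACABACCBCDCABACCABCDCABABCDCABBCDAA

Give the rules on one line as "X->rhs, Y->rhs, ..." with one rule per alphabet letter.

A->BCD, B->CAB, C->A, D->CC

  step 0 ⇒ step 1: ACBA ⇒ BCD·A·CAB·BCD
    A ↦ BCD
    B ↦ CAB
    C ↦ A
    D ↦ CC  (constrained at step 1)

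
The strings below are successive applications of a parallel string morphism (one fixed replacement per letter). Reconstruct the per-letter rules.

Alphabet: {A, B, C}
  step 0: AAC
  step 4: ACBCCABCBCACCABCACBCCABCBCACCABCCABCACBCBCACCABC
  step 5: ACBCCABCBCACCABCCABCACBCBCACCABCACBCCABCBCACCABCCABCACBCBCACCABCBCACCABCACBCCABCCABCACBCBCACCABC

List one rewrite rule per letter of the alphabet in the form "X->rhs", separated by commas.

A->AC, B->CA, C->BC

  step 4 ⇒ step 5: ACBCCABCBCACCABCACBCCABCBCACCABCCABCACBCBCACCABC ⇒ AC·BC·CA·BC·BC·AC·CA·BC·CA·BC·AC·BC·BC·AC·CA·BC·AC·BC·CA·BC·BC·AC·CA·BC·CA·BC·AC·BC·BC·AC·CA·BC·BC·AC·CA·BC·AC·BC·CA·BC·CA·BC·AC·BC·BC·AC·CA·BC
    A ↦ AC
    B ↦ CA
    C ↦ BC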